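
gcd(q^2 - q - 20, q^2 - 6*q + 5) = q - 5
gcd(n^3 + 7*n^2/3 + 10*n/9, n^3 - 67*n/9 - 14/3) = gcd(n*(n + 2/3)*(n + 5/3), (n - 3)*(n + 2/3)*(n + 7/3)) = n + 2/3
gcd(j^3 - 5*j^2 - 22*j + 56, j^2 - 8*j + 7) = j - 7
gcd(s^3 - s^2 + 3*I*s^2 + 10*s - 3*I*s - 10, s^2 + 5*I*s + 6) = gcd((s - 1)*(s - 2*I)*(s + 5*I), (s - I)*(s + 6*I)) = 1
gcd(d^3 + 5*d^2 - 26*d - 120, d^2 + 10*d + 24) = d^2 + 10*d + 24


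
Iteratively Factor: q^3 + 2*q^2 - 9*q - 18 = (q + 3)*(q^2 - q - 6) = (q - 3)*(q + 3)*(q + 2)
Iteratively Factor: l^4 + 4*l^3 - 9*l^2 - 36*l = (l + 4)*(l^3 - 9*l) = (l + 3)*(l + 4)*(l^2 - 3*l) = (l - 3)*(l + 3)*(l + 4)*(l)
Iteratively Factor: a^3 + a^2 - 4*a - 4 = (a + 1)*(a^2 - 4) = (a - 2)*(a + 1)*(a + 2)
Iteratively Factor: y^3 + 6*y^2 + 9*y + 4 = (y + 1)*(y^2 + 5*y + 4) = (y + 1)*(y + 4)*(y + 1)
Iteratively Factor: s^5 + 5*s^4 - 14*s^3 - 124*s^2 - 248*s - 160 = (s + 2)*(s^4 + 3*s^3 - 20*s^2 - 84*s - 80) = (s + 2)*(s + 4)*(s^3 - s^2 - 16*s - 20) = (s + 2)^2*(s + 4)*(s^2 - 3*s - 10) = (s - 5)*(s + 2)^2*(s + 4)*(s + 2)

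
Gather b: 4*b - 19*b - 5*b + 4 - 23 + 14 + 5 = -20*b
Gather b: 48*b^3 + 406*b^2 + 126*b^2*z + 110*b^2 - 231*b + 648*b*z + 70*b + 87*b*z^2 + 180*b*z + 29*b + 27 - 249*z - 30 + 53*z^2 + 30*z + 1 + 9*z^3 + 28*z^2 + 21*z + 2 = 48*b^3 + b^2*(126*z + 516) + b*(87*z^2 + 828*z - 132) + 9*z^3 + 81*z^2 - 198*z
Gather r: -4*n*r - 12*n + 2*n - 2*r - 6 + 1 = -10*n + r*(-4*n - 2) - 5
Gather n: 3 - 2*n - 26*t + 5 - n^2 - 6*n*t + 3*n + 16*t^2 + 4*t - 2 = -n^2 + n*(1 - 6*t) + 16*t^2 - 22*t + 6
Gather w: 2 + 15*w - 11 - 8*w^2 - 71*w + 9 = -8*w^2 - 56*w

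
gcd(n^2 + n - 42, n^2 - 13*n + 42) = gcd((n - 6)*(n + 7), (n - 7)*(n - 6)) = n - 6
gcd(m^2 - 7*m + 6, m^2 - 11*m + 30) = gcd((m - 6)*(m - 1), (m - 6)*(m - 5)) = m - 6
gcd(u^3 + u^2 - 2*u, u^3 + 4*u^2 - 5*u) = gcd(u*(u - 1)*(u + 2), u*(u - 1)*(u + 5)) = u^2 - u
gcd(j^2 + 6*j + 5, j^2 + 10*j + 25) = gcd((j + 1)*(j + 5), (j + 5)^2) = j + 5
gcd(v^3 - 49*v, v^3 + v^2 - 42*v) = v^2 + 7*v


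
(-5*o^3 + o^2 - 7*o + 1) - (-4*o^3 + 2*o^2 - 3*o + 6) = -o^3 - o^2 - 4*o - 5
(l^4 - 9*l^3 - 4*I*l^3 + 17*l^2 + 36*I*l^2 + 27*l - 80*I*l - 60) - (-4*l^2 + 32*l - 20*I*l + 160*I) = l^4 - 9*l^3 - 4*I*l^3 + 21*l^2 + 36*I*l^2 - 5*l - 60*I*l - 60 - 160*I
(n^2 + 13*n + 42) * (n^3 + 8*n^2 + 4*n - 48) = n^5 + 21*n^4 + 150*n^3 + 340*n^2 - 456*n - 2016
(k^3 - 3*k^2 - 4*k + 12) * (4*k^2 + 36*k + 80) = 4*k^5 + 24*k^4 - 44*k^3 - 336*k^2 + 112*k + 960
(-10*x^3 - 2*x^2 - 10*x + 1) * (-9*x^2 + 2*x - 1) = 90*x^5 - 2*x^4 + 96*x^3 - 27*x^2 + 12*x - 1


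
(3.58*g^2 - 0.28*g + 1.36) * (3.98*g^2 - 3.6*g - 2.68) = 14.2484*g^4 - 14.0024*g^3 - 3.1736*g^2 - 4.1456*g - 3.6448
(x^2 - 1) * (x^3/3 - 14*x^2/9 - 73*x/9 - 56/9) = x^5/3 - 14*x^4/9 - 76*x^3/9 - 14*x^2/3 + 73*x/9 + 56/9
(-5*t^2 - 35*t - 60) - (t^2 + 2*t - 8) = -6*t^2 - 37*t - 52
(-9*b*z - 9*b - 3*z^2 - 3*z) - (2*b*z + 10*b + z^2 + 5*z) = -11*b*z - 19*b - 4*z^2 - 8*z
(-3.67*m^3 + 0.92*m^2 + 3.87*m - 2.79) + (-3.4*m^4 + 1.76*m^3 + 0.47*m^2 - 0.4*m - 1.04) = -3.4*m^4 - 1.91*m^3 + 1.39*m^2 + 3.47*m - 3.83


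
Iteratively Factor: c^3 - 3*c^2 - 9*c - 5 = (c + 1)*(c^2 - 4*c - 5) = (c - 5)*(c + 1)*(c + 1)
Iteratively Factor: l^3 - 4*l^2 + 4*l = (l)*(l^2 - 4*l + 4) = l*(l - 2)*(l - 2)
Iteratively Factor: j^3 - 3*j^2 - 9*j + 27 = (j - 3)*(j^2 - 9) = (j - 3)*(j + 3)*(j - 3)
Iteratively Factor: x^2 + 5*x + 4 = (x + 1)*(x + 4)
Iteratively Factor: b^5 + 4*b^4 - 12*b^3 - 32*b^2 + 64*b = (b - 2)*(b^4 + 6*b^3 - 32*b) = (b - 2)*(b + 4)*(b^3 + 2*b^2 - 8*b) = (b - 2)*(b + 4)^2*(b^2 - 2*b) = (b - 2)^2*(b + 4)^2*(b)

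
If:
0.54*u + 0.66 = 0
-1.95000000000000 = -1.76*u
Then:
No Solution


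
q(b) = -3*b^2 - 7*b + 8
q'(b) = -6*b - 7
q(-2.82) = 3.88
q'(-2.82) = 9.92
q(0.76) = 0.95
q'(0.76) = -11.56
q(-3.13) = 0.52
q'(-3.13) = 11.78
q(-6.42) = -70.71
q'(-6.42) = 31.52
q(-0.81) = 11.70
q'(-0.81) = -2.14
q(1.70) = -12.57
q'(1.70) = -17.20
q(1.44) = -8.30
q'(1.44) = -15.64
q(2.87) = -36.80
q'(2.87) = -24.22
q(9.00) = -298.00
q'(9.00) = -61.00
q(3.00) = -40.00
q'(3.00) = -25.00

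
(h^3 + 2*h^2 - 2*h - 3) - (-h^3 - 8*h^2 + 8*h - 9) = 2*h^3 + 10*h^2 - 10*h + 6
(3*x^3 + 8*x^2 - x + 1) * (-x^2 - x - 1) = -3*x^5 - 11*x^4 - 10*x^3 - 8*x^2 - 1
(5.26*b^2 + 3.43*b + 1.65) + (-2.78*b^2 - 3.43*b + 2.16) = 2.48*b^2 + 3.81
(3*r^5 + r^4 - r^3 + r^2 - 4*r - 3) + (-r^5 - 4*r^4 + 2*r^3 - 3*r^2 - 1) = 2*r^5 - 3*r^4 + r^3 - 2*r^2 - 4*r - 4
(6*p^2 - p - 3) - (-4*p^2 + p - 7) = 10*p^2 - 2*p + 4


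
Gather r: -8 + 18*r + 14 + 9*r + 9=27*r + 15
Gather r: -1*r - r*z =r*(-z - 1)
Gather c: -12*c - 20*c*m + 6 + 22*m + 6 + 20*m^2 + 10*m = c*(-20*m - 12) + 20*m^2 + 32*m + 12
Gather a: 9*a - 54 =9*a - 54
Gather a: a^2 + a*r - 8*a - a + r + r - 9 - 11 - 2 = a^2 + a*(r - 9) + 2*r - 22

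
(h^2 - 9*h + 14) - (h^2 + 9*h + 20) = -18*h - 6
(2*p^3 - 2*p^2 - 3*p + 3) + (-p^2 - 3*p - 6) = 2*p^3 - 3*p^2 - 6*p - 3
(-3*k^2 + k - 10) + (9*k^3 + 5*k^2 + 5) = 9*k^3 + 2*k^2 + k - 5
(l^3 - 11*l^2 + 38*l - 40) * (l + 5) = l^4 - 6*l^3 - 17*l^2 + 150*l - 200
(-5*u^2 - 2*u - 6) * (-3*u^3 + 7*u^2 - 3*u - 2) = 15*u^5 - 29*u^4 + 19*u^3 - 26*u^2 + 22*u + 12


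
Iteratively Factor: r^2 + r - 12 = (r - 3)*(r + 4)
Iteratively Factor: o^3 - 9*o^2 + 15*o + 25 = (o - 5)*(o^2 - 4*o - 5) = (o - 5)^2*(o + 1)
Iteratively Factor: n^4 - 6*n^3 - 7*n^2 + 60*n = (n - 4)*(n^3 - 2*n^2 - 15*n) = (n - 5)*(n - 4)*(n^2 + 3*n) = n*(n - 5)*(n - 4)*(n + 3)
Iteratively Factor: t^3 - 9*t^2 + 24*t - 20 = (t - 2)*(t^2 - 7*t + 10) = (t - 2)^2*(t - 5)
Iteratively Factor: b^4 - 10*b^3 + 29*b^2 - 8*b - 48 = (b + 1)*(b^3 - 11*b^2 + 40*b - 48) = (b - 4)*(b + 1)*(b^2 - 7*b + 12) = (b - 4)*(b - 3)*(b + 1)*(b - 4)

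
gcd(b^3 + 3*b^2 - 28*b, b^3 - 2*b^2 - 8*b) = b^2 - 4*b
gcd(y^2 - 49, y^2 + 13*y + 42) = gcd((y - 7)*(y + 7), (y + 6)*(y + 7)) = y + 7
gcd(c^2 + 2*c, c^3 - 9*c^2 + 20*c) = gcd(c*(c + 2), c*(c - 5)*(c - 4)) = c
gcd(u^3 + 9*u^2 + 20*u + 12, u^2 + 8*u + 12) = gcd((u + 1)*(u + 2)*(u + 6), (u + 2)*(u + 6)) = u^2 + 8*u + 12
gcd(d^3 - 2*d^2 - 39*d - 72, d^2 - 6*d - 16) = d - 8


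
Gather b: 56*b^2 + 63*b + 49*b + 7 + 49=56*b^2 + 112*b + 56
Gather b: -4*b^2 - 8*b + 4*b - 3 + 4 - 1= -4*b^2 - 4*b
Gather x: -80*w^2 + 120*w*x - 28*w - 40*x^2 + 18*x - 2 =-80*w^2 - 28*w - 40*x^2 + x*(120*w + 18) - 2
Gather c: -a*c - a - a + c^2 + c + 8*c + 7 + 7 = -2*a + c^2 + c*(9 - a) + 14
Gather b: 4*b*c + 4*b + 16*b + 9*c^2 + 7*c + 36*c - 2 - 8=b*(4*c + 20) + 9*c^2 + 43*c - 10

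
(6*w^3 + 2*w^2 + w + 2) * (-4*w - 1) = -24*w^4 - 14*w^3 - 6*w^2 - 9*w - 2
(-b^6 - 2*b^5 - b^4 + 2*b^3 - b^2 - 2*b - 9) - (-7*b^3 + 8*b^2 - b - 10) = -b^6 - 2*b^5 - b^4 + 9*b^3 - 9*b^2 - b + 1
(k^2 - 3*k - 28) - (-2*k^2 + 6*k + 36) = 3*k^2 - 9*k - 64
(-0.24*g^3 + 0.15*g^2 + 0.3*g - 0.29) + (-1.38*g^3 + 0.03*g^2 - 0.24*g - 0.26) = -1.62*g^3 + 0.18*g^2 + 0.06*g - 0.55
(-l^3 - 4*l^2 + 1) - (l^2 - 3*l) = -l^3 - 5*l^2 + 3*l + 1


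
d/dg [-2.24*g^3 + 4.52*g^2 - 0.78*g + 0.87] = -6.72*g^2 + 9.04*g - 0.78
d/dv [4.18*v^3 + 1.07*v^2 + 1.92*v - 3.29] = 12.54*v^2 + 2.14*v + 1.92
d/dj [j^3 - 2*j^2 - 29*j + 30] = 3*j^2 - 4*j - 29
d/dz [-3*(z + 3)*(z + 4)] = -6*z - 21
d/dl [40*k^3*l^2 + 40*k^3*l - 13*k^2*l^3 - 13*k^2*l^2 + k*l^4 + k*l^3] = k*(80*k^2*l + 40*k^2 - 39*k*l^2 - 26*k*l + 4*l^3 + 3*l^2)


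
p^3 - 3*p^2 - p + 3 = (p - 3)*(p - 1)*(p + 1)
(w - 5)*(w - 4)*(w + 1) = w^3 - 8*w^2 + 11*w + 20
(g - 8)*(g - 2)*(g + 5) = g^3 - 5*g^2 - 34*g + 80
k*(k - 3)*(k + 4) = k^3 + k^2 - 12*k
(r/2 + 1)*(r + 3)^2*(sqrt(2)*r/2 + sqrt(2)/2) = sqrt(2)*r^4/4 + 9*sqrt(2)*r^3/4 + 29*sqrt(2)*r^2/4 + 39*sqrt(2)*r/4 + 9*sqrt(2)/2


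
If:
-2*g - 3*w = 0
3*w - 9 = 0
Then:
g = -9/2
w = 3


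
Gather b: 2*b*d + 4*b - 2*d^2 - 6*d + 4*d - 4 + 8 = b*(2*d + 4) - 2*d^2 - 2*d + 4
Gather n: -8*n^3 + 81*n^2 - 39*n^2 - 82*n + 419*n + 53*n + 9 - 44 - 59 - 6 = -8*n^3 + 42*n^2 + 390*n - 100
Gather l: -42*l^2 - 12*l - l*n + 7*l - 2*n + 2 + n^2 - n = -42*l^2 + l*(-n - 5) + n^2 - 3*n + 2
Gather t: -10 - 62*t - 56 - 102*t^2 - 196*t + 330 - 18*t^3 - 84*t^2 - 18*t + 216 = -18*t^3 - 186*t^2 - 276*t + 480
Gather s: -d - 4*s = -d - 4*s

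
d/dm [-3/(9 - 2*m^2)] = -12*m/(2*m^2 - 9)^2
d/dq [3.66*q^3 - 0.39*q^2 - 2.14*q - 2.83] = 10.98*q^2 - 0.78*q - 2.14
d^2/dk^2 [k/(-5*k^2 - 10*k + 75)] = 2*(-4*k*(k + 1)^2 + (3*k + 2)*(k^2 + 2*k - 15))/(5*(k^2 + 2*k - 15)^3)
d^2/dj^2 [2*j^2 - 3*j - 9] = 4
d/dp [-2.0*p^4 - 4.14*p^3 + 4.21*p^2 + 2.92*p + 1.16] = -8.0*p^3 - 12.42*p^2 + 8.42*p + 2.92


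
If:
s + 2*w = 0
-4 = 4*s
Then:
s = -1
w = 1/2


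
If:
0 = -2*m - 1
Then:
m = -1/2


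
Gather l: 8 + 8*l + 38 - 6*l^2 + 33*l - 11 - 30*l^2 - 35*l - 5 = -36*l^2 + 6*l + 30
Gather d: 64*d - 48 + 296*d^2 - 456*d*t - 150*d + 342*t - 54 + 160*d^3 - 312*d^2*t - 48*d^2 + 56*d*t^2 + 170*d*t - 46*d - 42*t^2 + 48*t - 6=160*d^3 + d^2*(248 - 312*t) + d*(56*t^2 - 286*t - 132) - 42*t^2 + 390*t - 108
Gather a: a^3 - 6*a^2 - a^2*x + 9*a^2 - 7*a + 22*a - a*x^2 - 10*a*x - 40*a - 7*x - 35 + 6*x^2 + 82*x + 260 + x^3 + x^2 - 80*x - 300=a^3 + a^2*(3 - x) + a*(-x^2 - 10*x - 25) + x^3 + 7*x^2 - 5*x - 75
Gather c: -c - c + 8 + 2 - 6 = 4 - 2*c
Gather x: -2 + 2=0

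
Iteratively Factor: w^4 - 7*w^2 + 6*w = (w - 1)*(w^3 + w^2 - 6*w) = (w - 2)*(w - 1)*(w^2 + 3*w) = w*(w - 2)*(w - 1)*(w + 3)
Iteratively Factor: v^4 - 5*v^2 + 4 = (v - 1)*(v^3 + v^2 - 4*v - 4) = (v - 1)*(v + 2)*(v^2 - v - 2) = (v - 2)*(v - 1)*(v + 2)*(v + 1)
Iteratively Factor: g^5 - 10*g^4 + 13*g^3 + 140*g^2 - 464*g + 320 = (g + 4)*(g^4 - 14*g^3 + 69*g^2 - 136*g + 80) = (g - 4)*(g + 4)*(g^3 - 10*g^2 + 29*g - 20) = (g - 4)*(g - 1)*(g + 4)*(g^2 - 9*g + 20) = (g - 4)^2*(g - 1)*(g + 4)*(g - 5)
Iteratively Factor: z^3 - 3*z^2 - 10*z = (z - 5)*(z^2 + 2*z) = z*(z - 5)*(z + 2)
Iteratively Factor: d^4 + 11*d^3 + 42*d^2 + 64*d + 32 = (d + 4)*(d^3 + 7*d^2 + 14*d + 8) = (d + 1)*(d + 4)*(d^2 + 6*d + 8) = (d + 1)*(d + 2)*(d + 4)*(d + 4)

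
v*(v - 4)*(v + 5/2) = v^3 - 3*v^2/2 - 10*v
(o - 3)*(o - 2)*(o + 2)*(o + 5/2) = o^4 - o^3/2 - 23*o^2/2 + 2*o + 30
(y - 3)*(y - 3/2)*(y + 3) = y^3 - 3*y^2/2 - 9*y + 27/2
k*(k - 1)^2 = k^3 - 2*k^2 + k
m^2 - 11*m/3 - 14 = (m - 6)*(m + 7/3)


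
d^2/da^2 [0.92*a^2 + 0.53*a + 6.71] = 1.84000000000000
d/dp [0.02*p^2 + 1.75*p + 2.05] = 0.04*p + 1.75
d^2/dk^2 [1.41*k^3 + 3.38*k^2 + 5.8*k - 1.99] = 8.46*k + 6.76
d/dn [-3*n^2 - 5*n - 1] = -6*n - 5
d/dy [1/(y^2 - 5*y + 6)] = (5 - 2*y)/(y^2 - 5*y + 6)^2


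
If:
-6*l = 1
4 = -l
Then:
No Solution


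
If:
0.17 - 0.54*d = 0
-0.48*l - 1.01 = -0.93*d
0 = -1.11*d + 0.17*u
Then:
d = 0.31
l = -1.49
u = 2.06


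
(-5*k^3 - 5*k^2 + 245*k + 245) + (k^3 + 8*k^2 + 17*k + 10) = -4*k^3 + 3*k^2 + 262*k + 255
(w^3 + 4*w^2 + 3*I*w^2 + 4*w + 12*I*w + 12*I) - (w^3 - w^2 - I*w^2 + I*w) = 5*w^2 + 4*I*w^2 + 4*w + 11*I*w + 12*I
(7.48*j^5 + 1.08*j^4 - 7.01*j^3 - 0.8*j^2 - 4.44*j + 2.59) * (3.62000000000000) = 27.0776*j^5 + 3.9096*j^4 - 25.3762*j^3 - 2.896*j^2 - 16.0728*j + 9.3758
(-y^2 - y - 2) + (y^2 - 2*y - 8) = -3*y - 10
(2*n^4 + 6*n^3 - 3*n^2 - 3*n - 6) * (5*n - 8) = 10*n^5 + 14*n^4 - 63*n^3 + 9*n^2 - 6*n + 48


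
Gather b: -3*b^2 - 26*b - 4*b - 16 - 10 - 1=-3*b^2 - 30*b - 27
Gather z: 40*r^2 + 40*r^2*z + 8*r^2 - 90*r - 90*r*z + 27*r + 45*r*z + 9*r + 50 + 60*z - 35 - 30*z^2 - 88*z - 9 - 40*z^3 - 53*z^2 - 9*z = 48*r^2 - 54*r - 40*z^3 - 83*z^2 + z*(40*r^2 - 45*r - 37) + 6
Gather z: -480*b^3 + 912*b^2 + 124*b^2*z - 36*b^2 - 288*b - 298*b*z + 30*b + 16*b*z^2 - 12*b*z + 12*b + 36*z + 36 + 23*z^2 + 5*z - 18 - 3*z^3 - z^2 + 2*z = -480*b^3 + 876*b^2 - 246*b - 3*z^3 + z^2*(16*b + 22) + z*(124*b^2 - 310*b + 43) + 18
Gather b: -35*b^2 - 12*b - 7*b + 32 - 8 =-35*b^2 - 19*b + 24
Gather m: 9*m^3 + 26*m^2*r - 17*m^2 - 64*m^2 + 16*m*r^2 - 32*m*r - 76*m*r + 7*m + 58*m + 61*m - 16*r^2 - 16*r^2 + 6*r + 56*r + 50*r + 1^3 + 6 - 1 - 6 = 9*m^3 + m^2*(26*r - 81) + m*(16*r^2 - 108*r + 126) - 32*r^2 + 112*r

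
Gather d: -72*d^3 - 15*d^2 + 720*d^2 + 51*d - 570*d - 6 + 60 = -72*d^3 + 705*d^2 - 519*d + 54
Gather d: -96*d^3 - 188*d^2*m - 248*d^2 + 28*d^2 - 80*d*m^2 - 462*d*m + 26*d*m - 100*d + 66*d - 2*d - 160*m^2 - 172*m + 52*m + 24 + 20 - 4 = -96*d^3 + d^2*(-188*m - 220) + d*(-80*m^2 - 436*m - 36) - 160*m^2 - 120*m + 40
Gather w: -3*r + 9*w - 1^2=-3*r + 9*w - 1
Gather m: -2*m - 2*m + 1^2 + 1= 2 - 4*m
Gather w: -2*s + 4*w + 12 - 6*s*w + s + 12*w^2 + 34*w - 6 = -s + 12*w^2 + w*(38 - 6*s) + 6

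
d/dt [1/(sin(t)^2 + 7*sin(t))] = -(2*sin(t) + 7)*cos(t)/((sin(t) + 7)^2*sin(t)^2)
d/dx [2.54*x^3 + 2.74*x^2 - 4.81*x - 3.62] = 7.62*x^2 + 5.48*x - 4.81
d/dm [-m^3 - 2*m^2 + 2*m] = -3*m^2 - 4*m + 2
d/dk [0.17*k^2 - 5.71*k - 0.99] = 0.34*k - 5.71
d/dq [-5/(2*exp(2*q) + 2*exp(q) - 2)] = (5*exp(q) + 5/2)*exp(q)/(exp(2*q) + exp(q) - 1)^2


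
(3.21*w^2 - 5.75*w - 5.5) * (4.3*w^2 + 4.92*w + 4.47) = 13.803*w^4 - 8.9318*w^3 - 37.5913*w^2 - 52.7625*w - 24.585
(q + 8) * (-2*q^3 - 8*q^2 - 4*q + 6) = -2*q^4 - 24*q^3 - 68*q^2 - 26*q + 48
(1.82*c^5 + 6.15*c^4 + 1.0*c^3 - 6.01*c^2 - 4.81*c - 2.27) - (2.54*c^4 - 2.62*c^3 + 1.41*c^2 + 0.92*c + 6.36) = 1.82*c^5 + 3.61*c^4 + 3.62*c^3 - 7.42*c^2 - 5.73*c - 8.63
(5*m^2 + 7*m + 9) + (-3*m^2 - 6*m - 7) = 2*m^2 + m + 2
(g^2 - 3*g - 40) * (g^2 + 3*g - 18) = g^4 - 67*g^2 - 66*g + 720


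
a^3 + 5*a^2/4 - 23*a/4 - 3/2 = (a - 2)*(a + 1/4)*(a + 3)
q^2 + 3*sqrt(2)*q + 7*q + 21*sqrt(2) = (q + 7)*(q + 3*sqrt(2))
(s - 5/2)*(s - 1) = s^2 - 7*s/2 + 5/2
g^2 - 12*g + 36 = (g - 6)^2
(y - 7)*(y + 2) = y^2 - 5*y - 14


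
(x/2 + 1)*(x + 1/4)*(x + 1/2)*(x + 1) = x^4/2 + 15*x^3/8 + 35*x^2/16 + 15*x/16 + 1/8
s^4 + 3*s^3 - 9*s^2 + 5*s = s*(s - 1)^2*(s + 5)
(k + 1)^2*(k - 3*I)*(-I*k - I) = -I*k^4 - 3*k^3 - 3*I*k^3 - 9*k^2 - 3*I*k^2 - 9*k - I*k - 3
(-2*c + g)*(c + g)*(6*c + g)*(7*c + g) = -84*c^4 - 68*c^3*g + 27*c^2*g^2 + 12*c*g^3 + g^4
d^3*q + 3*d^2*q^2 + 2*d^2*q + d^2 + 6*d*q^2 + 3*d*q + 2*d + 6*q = (d + 2)*(d + 3*q)*(d*q + 1)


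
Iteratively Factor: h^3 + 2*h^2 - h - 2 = (h + 1)*(h^2 + h - 2) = (h - 1)*(h + 1)*(h + 2)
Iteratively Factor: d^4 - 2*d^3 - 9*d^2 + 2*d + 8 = (d + 2)*(d^3 - 4*d^2 - d + 4) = (d - 4)*(d + 2)*(d^2 - 1) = (d - 4)*(d - 1)*(d + 2)*(d + 1)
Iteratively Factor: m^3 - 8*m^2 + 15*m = (m)*(m^2 - 8*m + 15) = m*(m - 5)*(m - 3)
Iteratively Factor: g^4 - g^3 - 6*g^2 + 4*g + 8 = (g - 2)*(g^3 + g^2 - 4*g - 4) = (g - 2)*(g + 2)*(g^2 - g - 2) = (g - 2)*(g + 1)*(g + 2)*(g - 2)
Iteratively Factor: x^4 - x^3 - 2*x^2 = (x)*(x^3 - x^2 - 2*x) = x*(x + 1)*(x^2 - 2*x) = x*(x - 2)*(x + 1)*(x)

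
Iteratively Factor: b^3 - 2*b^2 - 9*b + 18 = (b - 3)*(b^2 + b - 6) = (b - 3)*(b + 3)*(b - 2)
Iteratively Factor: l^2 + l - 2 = (l + 2)*(l - 1)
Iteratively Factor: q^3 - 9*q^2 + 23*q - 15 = (q - 3)*(q^2 - 6*q + 5) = (q - 3)*(q - 1)*(q - 5)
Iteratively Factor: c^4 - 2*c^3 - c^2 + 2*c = (c - 2)*(c^3 - c) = c*(c - 2)*(c^2 - 1) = c*(c - 2)*(c - 1)*(c + 1)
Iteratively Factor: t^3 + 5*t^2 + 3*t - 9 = (t - 1)*(t^2 + 6*t + 9) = (t - 1)*(t + 3)*(t + 3)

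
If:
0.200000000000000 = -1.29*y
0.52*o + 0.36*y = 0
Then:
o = 0.11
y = -0.16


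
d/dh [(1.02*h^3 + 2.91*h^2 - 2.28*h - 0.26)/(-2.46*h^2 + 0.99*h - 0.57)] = (-2.5092*h^4 + 2.0196*h^3 - 4.4721*h^2 - 4.5966*h + 1.557)/(6.0516*h^4 - 4.8708*h^3 + 3.7845*h^2 - 1.1286*h + 0.3249)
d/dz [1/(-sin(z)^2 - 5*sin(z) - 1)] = (2*sin(z) + 5)*cos(z)/(sin(z)^2 + 5*sin(z) + 1)^2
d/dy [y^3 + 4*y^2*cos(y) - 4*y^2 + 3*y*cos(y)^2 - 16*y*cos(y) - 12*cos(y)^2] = -4*y^2*sin(y) + 3*y^2 + 16*y*sin(y) - 3*y*sin(2*y) + 8*y*cos(y) - 8*y + 12*sin(2*y) + 3*cos(y)^2 - 16*cos(y)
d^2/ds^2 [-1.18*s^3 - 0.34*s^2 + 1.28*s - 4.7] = -7.08*s - 0.68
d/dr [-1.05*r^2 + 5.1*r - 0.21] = 5.1 - 2.1*r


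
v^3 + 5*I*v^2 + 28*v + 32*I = (v - 4*I)*(v + I)*(v + 8*I)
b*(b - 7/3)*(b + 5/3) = b^3 - 2*b^2/3 - 35*b/9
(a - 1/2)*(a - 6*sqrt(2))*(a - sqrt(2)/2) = a^3 - 13*sqrt(2)*a^2/2 - a^2/2 + 13*sqrt(2)*a/4 + 6*a - 3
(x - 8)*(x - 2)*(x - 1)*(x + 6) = x^4 - 5*x^3 - 40*x^2 + 140*x - 96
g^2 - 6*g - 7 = (g - 7)*(g + 1)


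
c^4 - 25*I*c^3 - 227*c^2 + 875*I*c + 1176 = (c - 8*I)*(c - 7*I)^2*(c - 3*I)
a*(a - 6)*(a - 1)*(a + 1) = a^4 - 6*a^3 - a^2 + 6*a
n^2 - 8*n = n*(n - 8)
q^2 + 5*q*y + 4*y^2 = (q + y)*(q + 4*y)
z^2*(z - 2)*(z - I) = z^4 - 2*z^3 - I*z^3 + 2*I*z^2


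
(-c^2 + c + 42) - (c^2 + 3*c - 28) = -2*c^2 - 2*c + 70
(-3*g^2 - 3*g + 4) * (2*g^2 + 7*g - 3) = -6*g^4 - 27*g^3 - 4*g^2 + 37*g - 12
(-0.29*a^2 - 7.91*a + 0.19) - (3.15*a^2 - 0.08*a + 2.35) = -3.44*a^2 - 7.83*a - 2.16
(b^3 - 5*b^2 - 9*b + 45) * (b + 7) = b^4 + 2*b^3 - 44*b^2 - 18*b + 315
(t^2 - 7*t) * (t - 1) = t^3 - 8*t^2 + 7*t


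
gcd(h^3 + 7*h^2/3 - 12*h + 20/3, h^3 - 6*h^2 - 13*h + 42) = h - 2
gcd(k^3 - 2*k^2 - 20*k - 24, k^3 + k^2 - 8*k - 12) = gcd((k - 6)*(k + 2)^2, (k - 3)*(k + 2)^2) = k^2 + 4*k + 4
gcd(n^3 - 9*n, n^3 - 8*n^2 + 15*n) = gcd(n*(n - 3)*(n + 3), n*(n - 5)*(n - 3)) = n^2 - 3*n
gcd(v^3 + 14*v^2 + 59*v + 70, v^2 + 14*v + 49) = v + 7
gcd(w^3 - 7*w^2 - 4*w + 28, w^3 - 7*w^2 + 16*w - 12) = w - 2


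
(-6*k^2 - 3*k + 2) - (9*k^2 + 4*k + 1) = -15*k^2 - 7*k + 1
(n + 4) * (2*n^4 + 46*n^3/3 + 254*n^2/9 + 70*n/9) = 2*n^5 + 70*n^4/3 + 806*n^3/9 + 362*n^2/3 + 280*n/9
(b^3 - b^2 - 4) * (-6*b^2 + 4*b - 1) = -6*b^5 + 10*b^4 - 5*b^3 + 25*b^2 - 16*b + 4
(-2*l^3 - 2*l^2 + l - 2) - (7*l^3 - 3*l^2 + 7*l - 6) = -9*l^3 + l^2 - 6*l + 4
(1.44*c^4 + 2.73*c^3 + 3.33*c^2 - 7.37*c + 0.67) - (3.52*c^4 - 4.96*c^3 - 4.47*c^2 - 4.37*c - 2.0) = -2.08*c^4 + 7.69*c^3 + 7.8*c^2 - 3.0*c + 2.67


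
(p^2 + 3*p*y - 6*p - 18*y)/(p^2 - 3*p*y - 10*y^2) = (-p^2 - 3*p*y + 6*p + 18*y)/(-p^2 + 3*p*y + 10*y^2)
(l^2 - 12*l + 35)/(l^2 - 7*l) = (l - 5)/l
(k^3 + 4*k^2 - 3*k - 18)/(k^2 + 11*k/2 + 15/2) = 2*(k^2 + k - 6)/(2*k + 5)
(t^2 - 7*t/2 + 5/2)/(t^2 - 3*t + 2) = (t - 5/2)/(t - 2)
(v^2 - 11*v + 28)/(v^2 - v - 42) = (v - 4)/(v + 6)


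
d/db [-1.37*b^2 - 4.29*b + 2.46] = -2.74*b - 4.29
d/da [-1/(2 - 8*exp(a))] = -2*exp(a)/(4*exp(a) - 1)^2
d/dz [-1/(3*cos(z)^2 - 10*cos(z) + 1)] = 2*(5 - 3*cos(z))*sin(z)/(3*cos(z)^2 - 10*cos(z) + 1)^2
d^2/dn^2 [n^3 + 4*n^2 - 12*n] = 6*n + 8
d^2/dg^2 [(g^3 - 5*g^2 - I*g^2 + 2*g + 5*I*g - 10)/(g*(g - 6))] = 2*(g^3*(8 - I) - 30*g^2 + 180*g - 360)/(g^3*(g^3 - 18*g^2 + 108*g - 216))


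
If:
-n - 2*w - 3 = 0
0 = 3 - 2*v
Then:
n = -2*w - 3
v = 3/2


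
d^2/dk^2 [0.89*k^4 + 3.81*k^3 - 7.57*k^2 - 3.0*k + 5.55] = 10.68*k^2 + 22.86*k - 15.14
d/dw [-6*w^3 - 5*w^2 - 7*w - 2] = -18*w^2 - 10*w - 7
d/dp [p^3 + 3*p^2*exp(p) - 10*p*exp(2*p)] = 3*p^2*exp(p) + 3*p^2 - 20*p*exp(2*p) + 6*p*exp(p) - 10*exp(2*p)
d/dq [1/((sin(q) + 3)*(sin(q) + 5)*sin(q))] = (-16*sin(q) + 3*cos(q)^2 - 18)*cos(q)/((sin(q) + 3)^2*(sin(q) + 5)^2*sin(q)^2)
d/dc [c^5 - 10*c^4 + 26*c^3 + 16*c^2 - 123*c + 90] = 5*c^4 - 40*c^3 + 78*c^2 + 32*c - 123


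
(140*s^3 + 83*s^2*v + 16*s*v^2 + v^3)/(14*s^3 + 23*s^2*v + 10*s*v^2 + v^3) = (20*s^2 + 9*s*v + v^2)/(2*s^2 + 3*s*v + v^2)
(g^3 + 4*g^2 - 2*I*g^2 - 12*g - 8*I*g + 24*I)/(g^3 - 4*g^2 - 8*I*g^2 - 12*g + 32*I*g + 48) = (g^2 + 4*g - 12)/(g^2 + g*(-4 - 6*I) + 24*I)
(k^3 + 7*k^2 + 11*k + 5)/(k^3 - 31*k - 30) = (k + 1)/(k - 6)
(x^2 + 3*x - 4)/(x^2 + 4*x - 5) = (x + 4)/(x + 5)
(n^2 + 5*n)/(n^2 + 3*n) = (n + 5)/(n + 3)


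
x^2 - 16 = (x - 4)*(x + 4)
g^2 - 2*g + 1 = (g - 1)^2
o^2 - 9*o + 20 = (o - 5)*(o - 4)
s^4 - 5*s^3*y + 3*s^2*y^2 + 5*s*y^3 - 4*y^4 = (s - 4*y)*(s - y)^2*(s + y)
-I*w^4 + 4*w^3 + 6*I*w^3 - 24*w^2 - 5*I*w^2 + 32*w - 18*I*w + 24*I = (w - 4)*(w - 2)*(w + 3*I)*(-I*w + 1)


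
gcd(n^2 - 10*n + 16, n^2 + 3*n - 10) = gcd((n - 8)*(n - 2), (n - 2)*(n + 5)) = n - 2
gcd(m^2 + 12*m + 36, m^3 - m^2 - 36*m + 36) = m + 6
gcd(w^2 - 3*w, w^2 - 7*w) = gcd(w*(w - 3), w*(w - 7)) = w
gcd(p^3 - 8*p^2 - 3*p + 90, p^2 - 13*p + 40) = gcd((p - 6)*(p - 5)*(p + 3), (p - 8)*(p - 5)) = p - 5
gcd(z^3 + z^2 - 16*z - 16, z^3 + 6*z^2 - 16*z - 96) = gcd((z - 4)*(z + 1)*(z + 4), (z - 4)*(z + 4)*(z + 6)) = z^2 - 16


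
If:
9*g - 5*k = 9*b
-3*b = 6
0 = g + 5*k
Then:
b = -2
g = -9/5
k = 9/25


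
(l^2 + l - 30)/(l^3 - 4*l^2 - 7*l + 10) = (l + 6)/(l^2 + l - 2)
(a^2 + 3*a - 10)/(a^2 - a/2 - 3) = 2*(a + 5)/(2*a + 3)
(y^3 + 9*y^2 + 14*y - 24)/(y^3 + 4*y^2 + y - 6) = (y^2 + 10*y + 24)/(y^2 + 5*y + 6)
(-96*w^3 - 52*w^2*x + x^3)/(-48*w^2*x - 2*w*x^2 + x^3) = (2*w + x)/x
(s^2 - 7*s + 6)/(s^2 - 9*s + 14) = (s^2 - 7*s + 6)/(s^2 - 9*s + 14)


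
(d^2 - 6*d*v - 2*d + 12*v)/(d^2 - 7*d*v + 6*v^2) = (2 - d)/(-d + v)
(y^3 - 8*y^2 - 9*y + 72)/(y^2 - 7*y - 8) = (y^2 - 9)/(y + 1)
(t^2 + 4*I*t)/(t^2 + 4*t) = (t + 4*I)/(t + 4)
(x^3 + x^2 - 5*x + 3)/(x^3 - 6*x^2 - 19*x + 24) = (x - 1)/(x - 8)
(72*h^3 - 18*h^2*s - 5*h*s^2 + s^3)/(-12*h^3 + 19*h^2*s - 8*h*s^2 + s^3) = (-24*h^2 - 2*h*s + s^2)/(4*h^2 - 5*h*s + s^2)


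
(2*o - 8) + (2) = 2*o - 6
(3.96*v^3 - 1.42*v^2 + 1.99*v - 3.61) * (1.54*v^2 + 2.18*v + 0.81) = 6.0984*v^5 + 6.446*v^4 + 3.1766*v^3 - 2.3714*v^2 - 6.2579*v - 2.9241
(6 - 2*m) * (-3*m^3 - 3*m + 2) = 6*m^4 - 18*m^3 + 6*m^2 - 22*m + 12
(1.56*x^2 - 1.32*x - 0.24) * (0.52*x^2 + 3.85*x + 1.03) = 0.8112*x^4 + 5.3196*x^3 - 3.6*x^2 - 2.2836*x - 0.2472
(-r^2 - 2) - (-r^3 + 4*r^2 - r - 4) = r^3 - 5*r^2 + r + 2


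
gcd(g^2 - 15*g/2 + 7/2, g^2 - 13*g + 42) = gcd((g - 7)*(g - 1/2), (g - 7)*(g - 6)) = g - 7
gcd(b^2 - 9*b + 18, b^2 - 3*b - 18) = b - 6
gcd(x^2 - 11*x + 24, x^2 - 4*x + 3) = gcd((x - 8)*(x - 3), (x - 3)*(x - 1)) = x - 3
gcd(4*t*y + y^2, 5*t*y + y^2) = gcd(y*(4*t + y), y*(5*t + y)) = y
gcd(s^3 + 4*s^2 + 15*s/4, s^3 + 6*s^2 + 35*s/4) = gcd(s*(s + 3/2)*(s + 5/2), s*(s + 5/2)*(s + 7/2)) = s^2 + 5*s/2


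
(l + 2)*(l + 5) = l^2 + 7*l + 10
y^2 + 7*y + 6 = (y + 1)*(y + 6)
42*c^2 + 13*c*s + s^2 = (6*c + s)*(7*c + s)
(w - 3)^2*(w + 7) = w^3 + w^2 - 33*w + 63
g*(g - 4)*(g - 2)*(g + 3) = g^4 - 3*g^3 - 10*g^2 + 24*g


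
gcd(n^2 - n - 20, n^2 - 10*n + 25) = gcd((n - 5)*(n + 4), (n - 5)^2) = n - 5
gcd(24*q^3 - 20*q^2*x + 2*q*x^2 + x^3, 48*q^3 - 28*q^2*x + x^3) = -12*q^2 + 4*q*x + x^2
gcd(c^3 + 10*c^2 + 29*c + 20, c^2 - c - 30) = c + 5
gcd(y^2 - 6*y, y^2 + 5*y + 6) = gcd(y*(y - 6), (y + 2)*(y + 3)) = 1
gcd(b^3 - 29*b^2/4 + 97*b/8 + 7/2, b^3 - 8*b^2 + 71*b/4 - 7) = b^2 - 15*b/2 + 14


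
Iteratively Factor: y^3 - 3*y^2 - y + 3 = (y + 1)*(y^2 - 4*y + 3) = (y - 3)*(y + 1)*(y - 1)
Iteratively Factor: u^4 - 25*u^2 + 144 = (u + 3)*(u^3 - 3*u^2 - 16*u + 48) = (u - 3)*(u + 3)*(u^2 - 16) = (u - 4)*(u - 3)*(u + 3)*(u + 4)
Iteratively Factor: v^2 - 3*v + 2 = (v - 1)*(v - 2)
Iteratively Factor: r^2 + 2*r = (r + 2)*(r)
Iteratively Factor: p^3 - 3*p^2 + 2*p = (p - 1)*(p^2 - 2*p) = p*(p - 1)*(p - 2)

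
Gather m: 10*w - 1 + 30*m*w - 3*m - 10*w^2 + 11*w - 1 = m*(30*w - 3) - 10*w^2 + 21*w - 2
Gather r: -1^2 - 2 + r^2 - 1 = r^2 - 4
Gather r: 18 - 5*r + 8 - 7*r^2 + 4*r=-7*r^2 - r + 26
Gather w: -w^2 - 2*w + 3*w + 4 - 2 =-w^2 + w + 2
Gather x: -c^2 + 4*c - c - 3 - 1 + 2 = -c^2 + 3*c - 2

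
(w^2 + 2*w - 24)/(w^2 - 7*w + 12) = (w + 6)/(w - 3)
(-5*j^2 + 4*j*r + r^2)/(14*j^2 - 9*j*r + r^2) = (-5*j^2 + 4*j*r + r^2)/(14*j^2 - 9*j*r + r^2)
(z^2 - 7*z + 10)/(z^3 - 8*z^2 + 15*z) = (z - 2)/(z*(z - 3))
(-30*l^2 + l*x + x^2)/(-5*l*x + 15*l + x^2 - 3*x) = (6*l + x)/(x - 3)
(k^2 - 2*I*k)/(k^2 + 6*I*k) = (k - 2*I)/(k + 6*I)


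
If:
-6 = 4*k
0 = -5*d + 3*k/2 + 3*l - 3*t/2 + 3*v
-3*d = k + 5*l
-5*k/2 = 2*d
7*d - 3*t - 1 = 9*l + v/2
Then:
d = 15/8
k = -3/2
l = -33/40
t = 344/65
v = 191/26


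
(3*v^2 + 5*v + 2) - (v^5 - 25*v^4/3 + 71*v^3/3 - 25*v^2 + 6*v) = -v^5 + 25*v^4/3 - 71*v^3/3 + 28*v^2 - v + 2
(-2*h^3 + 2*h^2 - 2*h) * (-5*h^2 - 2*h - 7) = 10*h^5 - 6*h^4 + 20*h^3 - 10*h^2 + 14*h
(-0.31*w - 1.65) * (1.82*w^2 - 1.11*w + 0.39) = -0.5642*w^3 - 2.6589*w^2 + 1.7106*w - 0.6435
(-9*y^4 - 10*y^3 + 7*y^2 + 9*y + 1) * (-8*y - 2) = 72*y^5 + 98*y^4 - 36*y^3 - 86*y^2 - 26*y - 2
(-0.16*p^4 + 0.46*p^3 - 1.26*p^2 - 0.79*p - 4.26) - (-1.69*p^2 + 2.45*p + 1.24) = -0.16*p^4 + 0.46*p^3 + 0.43*p^2 - 3.24*p - 5.5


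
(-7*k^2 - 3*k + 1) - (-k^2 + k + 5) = -6*k^2 - 4*k - 4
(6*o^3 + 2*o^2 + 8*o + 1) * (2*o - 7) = 12*o^4 - 38*o^3 + 2*o^2 - 54*o - 7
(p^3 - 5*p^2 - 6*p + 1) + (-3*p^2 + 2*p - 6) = p^3 - 8*p^2 - 4*p - 5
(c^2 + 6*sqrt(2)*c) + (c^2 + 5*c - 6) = 2*c^2 + 5*c + 6*sqrt(2)*c - 6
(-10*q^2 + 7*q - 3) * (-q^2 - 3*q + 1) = 10*q^4 + 23*q^3 - 28*q^2 + 16*q - 3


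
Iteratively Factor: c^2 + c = (c)*(c + 1)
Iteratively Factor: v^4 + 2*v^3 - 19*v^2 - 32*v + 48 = (v + 3)*(v^3 - v^2 - 16*v + 16) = (v + 3)*(v + 4)*(v^2 - 5*v + 4) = (v - 1)*(v + 3)*(v + 4)*(v - 4)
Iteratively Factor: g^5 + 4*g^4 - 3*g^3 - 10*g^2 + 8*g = (g - 1)*(g^4 + 5*g^3 + 2*g^2 - 8*g) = (g - 1)*(g + 2)*(g^3 + 3*g^2 - 4*g) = (g - 1)^2*(g + 2)*(g^2 + 4*g) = g*(g - 1)^2*(g + 2)*(g + 4)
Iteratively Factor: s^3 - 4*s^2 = (s - 4)*(s^2) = s*(s - 4)*(s)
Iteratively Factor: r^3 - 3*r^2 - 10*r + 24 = (r + 3)*(r^2 - 6*r + 8) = (r - 2)*(r + 3)*(r - 4)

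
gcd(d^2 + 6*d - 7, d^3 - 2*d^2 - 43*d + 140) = d + 7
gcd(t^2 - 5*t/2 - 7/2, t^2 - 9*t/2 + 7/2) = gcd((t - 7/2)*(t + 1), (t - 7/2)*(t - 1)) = t - 7/2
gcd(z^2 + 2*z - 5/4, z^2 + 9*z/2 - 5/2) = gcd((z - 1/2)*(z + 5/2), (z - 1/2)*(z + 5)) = z - 1/2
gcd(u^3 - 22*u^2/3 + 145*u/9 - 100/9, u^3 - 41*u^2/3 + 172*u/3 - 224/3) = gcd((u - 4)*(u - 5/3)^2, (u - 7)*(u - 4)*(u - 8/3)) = u - 4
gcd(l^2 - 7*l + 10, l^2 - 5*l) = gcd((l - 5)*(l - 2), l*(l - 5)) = l - 5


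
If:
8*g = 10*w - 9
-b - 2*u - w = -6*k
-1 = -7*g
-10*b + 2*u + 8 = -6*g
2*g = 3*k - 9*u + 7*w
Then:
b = 171/158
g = 1/7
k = 1872/2765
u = 1087/1106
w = 71/70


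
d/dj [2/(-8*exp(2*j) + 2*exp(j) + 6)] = (8*exp(j) - 1)*exp(j)/(-4*exp(2*j) + exp(j) + 3)^2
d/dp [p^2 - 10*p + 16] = 2*p - 10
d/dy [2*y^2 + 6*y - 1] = 4*y + 6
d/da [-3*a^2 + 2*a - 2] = 2 - 6*a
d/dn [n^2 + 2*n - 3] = 2*n + 2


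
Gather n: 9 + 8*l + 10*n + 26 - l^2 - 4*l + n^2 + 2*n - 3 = -l^2 + 4*l + n^2 + 12*n + 32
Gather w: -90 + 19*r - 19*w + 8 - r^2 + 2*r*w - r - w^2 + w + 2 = -r^2 + 18*r - w^2 + w*(2*r - 18) - 80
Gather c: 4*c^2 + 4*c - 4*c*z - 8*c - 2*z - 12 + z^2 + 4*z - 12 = 4*c^2 + c*(-4*z - 4) + z^2 + 2*z - 24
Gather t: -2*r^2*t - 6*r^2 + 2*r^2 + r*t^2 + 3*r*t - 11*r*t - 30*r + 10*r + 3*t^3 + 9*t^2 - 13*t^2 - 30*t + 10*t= -4*r^2 - 20*r + 3*t^3 + t^2*(r - 4) + t*(-2*r^2 - 8*r - 20)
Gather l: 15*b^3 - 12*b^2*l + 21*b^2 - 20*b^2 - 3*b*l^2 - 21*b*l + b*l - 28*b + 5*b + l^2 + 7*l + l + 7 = 15*b^3 + b^2 - 23*b + l^2*(1 - 3*b) + l*(-12*b^2 - 20*b + 8) + 7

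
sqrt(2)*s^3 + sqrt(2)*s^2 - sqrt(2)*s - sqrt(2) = (s - 1)*(s + 1)*(sqrt(2)*s + sqrt(2))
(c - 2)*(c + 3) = c^2 + c - 6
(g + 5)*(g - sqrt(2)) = g^2 - sqrt(2)*g + 5*g - 5*sqrt(2)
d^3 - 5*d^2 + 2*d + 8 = (d - 4)*(d - 2)*(d + 1)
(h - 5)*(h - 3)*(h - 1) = h^3 - 9*h^2 + 23*h - 15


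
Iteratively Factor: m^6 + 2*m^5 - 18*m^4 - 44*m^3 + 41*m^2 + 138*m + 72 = (m + 3)*(m^5 - m^4 - 15*m^3 + m^2 + 38*m + 24) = (m + 3)^2*(m^4 - 4*m^3 - 3*m^2 + 10*m + 8) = (m + 1)*(m + 3)^2*(m^3 - 5*m^2 + 2*m + 8) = (m - 4)*(m + 1)*(m + 3)^2*(m^2 - m - 2) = (m - 4)*(m - 2)*(m + 1)*(m + 3)^2*(m + 1)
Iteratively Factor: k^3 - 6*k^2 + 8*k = (k - 4)*(k^2 - 2*k) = (k - 4)*(k - 2)*(k)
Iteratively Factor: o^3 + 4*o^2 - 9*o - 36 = (o + 4)*(o^2 - 9) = (o - 3)*(o + 4)*(o + 3)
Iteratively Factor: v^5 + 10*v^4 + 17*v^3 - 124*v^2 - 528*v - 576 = (v + 4)*(v^4 + 6*v^3 - 7*v^2 - 96*v - 144) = (v + 3)*(v + 4)*(v^3 + 3*v^2 - 16*v - 48) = (v + 3)^2*(v + 4)*(v^2 - 16) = (v - 4)*(v + 3)^2*(v + 4)*(v + 4)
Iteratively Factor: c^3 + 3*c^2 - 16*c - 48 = (c - 4)*(c^2 + 7*c + 12) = (c - 4)*(c + 4)*(c + 3)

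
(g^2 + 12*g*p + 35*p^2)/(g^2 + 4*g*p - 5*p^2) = (-g - 7*p)/(-g + p)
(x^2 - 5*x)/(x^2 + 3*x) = (x - 5)/(x + 3)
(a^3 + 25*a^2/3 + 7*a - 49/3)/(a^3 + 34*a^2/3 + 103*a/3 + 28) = (3*a^2 + 4*a - 7)/(3*a^2 + 13*a + 12)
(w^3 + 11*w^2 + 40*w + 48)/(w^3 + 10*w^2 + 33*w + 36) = (w + 4)/(w + 3)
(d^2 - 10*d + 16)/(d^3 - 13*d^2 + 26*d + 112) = (d - 2)/(d^2 - 5*d - 14)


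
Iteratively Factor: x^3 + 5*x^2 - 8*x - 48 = (x + 4)*(x^2 + x - 12) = (x - 3)*(x + 4)*(x + 4)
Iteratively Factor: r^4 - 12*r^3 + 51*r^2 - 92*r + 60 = (r - 3)*(r^3 - 9*r^2 + 24*r - 20) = (r - 3)*(r - 2)*(r^2 - 7*r + 10) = (r - 5)*(r - 3)*(r - 2)*(r - 2)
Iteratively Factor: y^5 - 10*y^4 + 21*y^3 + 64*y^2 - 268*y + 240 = (y + 3)*(y^4 - 13*y^3 + 60*y^2 - 116*y + 80) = (y - 2)*(y + 3)*(y^3 - 11*y^2 + 38*y - 40) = (y - 4)*(y - 2)*(y + 3)*(y^2 - 7*y + 10) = (y - 5)*(y - 4)*(y - 2)*(y + 3)*(y - 2)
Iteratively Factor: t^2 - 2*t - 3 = (t - 3)*(t + 1)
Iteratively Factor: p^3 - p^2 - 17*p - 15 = (p - 5)*(p^2 + 4*p + 3) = (p - 5)*(p + 1)*(p + 3)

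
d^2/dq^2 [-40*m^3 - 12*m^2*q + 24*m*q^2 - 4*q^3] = 48*m - 24*q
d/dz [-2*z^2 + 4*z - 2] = 4 - 4*z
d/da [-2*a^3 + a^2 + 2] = 2*a*(1 - 3*a)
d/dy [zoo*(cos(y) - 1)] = zoo*sin(y)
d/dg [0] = 0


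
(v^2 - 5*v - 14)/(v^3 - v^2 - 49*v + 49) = (v + 2)/(v^2 + 6*v - 7)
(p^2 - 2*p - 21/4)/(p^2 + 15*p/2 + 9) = (p - 7/2)/(p + 6)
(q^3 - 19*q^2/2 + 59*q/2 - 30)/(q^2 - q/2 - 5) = (q^2 - 7*q + 12)/(q + 2)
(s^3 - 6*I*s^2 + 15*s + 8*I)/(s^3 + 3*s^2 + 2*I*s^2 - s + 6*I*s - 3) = (s - 8*I)/(s + 3)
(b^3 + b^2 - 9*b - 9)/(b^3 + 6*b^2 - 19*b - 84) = (b^2 - 2*b - 3)/(b^2 + 3*b - 28)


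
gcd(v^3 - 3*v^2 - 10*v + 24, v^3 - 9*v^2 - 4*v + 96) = v^2 - v - 12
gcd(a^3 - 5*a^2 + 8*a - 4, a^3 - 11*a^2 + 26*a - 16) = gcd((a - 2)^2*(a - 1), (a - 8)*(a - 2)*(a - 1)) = a^2 - 3*a + 2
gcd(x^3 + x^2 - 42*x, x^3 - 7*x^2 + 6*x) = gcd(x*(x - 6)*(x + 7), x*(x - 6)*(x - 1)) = x^2 - 6*x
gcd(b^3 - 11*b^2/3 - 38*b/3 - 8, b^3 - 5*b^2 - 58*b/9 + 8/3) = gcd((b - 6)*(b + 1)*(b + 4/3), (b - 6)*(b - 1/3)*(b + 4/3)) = b^2 - 14*b/3 - 8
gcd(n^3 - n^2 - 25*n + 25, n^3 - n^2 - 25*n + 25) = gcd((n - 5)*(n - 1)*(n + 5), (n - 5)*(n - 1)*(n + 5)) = n^3 - n^2 - 25*n + 25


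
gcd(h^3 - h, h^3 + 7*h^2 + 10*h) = h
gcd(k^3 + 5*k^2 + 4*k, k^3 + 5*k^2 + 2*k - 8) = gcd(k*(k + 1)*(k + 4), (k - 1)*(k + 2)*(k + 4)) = k + 4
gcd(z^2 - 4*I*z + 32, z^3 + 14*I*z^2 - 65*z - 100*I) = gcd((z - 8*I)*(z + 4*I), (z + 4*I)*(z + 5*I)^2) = z + 4*I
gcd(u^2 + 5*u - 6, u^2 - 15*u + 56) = 1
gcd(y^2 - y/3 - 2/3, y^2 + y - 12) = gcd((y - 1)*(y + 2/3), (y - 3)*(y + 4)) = 1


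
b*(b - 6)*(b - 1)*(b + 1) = b^4 - 6*b^3 - b^2 + 6*b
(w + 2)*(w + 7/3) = w^2 + 13*w/3 + 14/3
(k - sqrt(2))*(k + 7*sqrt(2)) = k^2 + 6*sqrt(2)*k - 14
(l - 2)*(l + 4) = l^2 + 2*l - 8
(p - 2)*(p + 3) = p^2 + p - 6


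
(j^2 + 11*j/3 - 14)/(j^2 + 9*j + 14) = (j^2 + 11*j/3 - 14)/(j^2 + 9*j + 14)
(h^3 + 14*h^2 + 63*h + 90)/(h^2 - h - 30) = (h^2 + 9*h + 18)/(h - 6)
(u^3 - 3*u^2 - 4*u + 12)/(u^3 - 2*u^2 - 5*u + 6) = (u - 2)/(u - 1)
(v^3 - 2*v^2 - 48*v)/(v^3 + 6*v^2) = (v - 8)/v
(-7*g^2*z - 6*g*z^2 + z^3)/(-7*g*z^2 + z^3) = (g + z)/z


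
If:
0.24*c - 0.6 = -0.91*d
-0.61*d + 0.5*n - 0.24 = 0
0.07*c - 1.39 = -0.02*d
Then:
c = 21.27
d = -4.95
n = -5.56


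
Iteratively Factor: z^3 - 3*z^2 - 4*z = (z - 4)*(z^2 + z) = (z - 4)*(z + 1)*(z)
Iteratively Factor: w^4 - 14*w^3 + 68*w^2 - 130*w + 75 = (w - 1)*(w^3 - 13*w^2 + 55*w - 75) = (w - 5)*(w - 1)*(w^2 - 8*w + 15) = (w - 5)^2*(w - 1)*(w - 3)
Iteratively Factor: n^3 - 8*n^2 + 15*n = (n - 3)*(n^2 - 5*n) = n*(n - 3)*(n - 5)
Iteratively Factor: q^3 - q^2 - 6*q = (q - 3)*(q^2 + 2*q) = q*(q - 3)*(q + 2)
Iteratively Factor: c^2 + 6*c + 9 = (c + 3)*(c + 3)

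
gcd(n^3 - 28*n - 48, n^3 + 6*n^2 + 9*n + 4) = n + 4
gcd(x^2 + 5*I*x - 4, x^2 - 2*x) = 1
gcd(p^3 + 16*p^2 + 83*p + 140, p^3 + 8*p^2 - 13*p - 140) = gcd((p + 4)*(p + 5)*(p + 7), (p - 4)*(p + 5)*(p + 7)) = p^2 + 12*p + 35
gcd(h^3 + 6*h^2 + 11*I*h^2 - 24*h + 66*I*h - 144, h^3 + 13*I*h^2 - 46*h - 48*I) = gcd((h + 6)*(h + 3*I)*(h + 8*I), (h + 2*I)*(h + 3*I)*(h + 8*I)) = h^2 + 11*I*h - 24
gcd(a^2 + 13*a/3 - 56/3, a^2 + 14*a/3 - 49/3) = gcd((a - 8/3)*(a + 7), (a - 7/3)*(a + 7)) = a + 7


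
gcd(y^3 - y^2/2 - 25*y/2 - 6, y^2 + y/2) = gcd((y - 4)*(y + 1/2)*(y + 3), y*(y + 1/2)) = y + 1/2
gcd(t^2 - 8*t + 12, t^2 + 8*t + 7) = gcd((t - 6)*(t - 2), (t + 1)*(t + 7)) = 1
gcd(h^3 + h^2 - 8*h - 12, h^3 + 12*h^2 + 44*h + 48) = h + 2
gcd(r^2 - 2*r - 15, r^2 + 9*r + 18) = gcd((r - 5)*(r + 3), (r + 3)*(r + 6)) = r + 3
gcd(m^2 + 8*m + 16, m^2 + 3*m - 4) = m + 4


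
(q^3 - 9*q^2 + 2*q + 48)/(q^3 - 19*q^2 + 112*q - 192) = (q + 2)/(q - 8)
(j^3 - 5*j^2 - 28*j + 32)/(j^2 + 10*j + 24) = (j^2 - 9*j + 8)/(j + 6)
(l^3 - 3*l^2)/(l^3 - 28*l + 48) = l^2*(l - 3)/(l^3 - 28*l + 48)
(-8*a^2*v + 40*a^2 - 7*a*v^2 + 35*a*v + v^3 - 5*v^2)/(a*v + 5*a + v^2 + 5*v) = (-8*a*v + 40*a + v^2 - 5*v)/(v + 5)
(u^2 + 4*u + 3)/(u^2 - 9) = (u + 1)/(u - 3)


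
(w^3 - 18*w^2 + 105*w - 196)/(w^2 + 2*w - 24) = (w^2 - 14*w + 49)/(w + 6)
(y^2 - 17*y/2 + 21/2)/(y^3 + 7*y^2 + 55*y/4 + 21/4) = 2*(2*y^2 - 17*y + 21)/(4*y^3 + 28*y^2 + 55*y + 21)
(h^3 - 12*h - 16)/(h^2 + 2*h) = h - 2 - 8/h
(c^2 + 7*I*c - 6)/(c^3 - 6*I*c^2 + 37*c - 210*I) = (c + I)/(c^2 - 12*I*c - 35)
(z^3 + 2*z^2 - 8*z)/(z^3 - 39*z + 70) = z*(z + 4)/(z^2 + 2*z - 35)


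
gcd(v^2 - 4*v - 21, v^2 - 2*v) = 1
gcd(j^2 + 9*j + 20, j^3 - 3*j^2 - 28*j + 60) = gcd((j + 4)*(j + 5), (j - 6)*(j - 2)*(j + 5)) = j + 5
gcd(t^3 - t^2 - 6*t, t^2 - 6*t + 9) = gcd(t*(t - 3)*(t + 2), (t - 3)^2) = t - 3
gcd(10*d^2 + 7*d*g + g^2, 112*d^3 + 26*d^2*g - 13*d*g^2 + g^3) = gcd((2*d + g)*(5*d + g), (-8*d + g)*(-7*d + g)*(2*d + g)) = 2*d + g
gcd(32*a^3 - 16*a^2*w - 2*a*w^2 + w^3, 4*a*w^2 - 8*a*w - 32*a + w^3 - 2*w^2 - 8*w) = 4*a + w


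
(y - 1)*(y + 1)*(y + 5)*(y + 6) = y^4 + 11*y^3 + 29*y^2 - 11*y - 30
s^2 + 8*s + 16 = (s + 4)^2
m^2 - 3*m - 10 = (m - 5)*(m + 2)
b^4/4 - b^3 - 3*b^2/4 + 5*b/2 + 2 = (b/4 + 1/4)*(b - 4)*(b - 2)*(b + 1)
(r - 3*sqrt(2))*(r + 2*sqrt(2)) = r^2 - sqrt(2)*r - 12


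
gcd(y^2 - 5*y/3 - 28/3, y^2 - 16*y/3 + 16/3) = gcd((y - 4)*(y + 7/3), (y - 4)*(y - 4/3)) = y - 4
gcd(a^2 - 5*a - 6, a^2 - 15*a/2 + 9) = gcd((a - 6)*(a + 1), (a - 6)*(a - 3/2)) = a - 6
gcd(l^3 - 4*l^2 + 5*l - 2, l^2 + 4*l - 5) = l - 1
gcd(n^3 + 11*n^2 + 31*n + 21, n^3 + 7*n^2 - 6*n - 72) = 1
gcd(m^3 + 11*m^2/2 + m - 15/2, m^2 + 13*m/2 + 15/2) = m^2 + 13*m/2 + 15/2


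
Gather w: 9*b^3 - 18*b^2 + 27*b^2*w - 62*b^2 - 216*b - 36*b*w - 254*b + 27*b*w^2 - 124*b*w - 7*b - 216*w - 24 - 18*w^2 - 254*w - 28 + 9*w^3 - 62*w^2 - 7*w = 9*b^3 - 80*b^2 - 477*b + 9*w^3 + w^2*(27*b - 80) + w*(27*b^2 - 160*b - 477) - 52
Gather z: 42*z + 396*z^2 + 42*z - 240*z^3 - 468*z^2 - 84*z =-240*z^3 - 72*z^2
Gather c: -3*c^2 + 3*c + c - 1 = -3*c^2 + 4*c - 1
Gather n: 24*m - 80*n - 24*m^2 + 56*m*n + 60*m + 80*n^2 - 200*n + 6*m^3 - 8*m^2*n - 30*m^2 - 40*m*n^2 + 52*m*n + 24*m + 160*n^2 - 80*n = 6*m^3 - 54*m^2 + 108*m + n^2*(240 - 40*m) + n*(-8*m^2 + 108*m - 360)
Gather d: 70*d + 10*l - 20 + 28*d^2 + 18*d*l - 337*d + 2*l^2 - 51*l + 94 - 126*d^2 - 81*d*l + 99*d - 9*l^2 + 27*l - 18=-98*d^2 + d*(-63*l - 168) - 7*l^2 - 14*l + 56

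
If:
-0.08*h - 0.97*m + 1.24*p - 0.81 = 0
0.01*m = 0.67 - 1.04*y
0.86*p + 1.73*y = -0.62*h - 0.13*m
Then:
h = 121.031996179561*y - 80.4541547277937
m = 67.0 - 104.0*y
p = 47.8739255014327 - 73.5463228271251*y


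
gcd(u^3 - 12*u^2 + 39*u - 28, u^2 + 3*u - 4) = u - 1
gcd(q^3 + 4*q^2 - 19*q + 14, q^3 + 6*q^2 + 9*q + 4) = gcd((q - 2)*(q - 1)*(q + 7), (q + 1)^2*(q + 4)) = 1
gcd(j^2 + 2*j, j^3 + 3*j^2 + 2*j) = j^2 + 2*j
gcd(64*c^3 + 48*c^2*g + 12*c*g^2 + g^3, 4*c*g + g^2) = 4*c + g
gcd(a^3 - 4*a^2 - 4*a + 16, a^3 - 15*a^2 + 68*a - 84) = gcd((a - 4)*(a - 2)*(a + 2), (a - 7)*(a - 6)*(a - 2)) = a - 2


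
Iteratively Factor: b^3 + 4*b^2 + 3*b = (b + 3)*(b^2 + b) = (b + 1)*(b + 3)*(b)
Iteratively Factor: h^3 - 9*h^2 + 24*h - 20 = (h - 2)*(h^2 - 7*h + 10) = (h - 5)*(h - 2)*(h - 2)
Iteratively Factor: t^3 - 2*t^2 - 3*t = (t + 1)*(t^2 - 3*t) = t*(t + 1)*(t - 3)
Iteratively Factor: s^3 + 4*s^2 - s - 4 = (s - 1)*(s^2 + 5*s + 4) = (s - 1)*(s + 1)*(s + 4)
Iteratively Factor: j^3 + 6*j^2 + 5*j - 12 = (j - 1)*(j^2 + 7*j + 12) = (j - 1)*(j + 4)*(j + 3)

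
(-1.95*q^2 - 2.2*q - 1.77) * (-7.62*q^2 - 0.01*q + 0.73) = 14.859*q^4 + 16.7835*q^3 + 12.0859*q^2 - 1.5883*q - 1.2921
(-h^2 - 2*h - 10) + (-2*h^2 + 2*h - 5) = -3*h^2 - 15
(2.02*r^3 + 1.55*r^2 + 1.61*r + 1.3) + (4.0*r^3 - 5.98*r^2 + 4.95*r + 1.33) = 6.02*r^3 - 4.43*r^2 + 6.56*r + 2.63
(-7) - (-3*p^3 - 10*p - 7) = 3*p^3 + 10*p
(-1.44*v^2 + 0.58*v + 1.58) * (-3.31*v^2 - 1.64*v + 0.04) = 4.7664*v^4 + 0.4418*v^3 - 6.2386*v^2 - 2.568*v + 0.0632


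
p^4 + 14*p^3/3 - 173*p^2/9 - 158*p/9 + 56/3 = (p - 3)*(p - 2/3)*(p + 4/3)*(p + 7)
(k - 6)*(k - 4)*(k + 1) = k^3 - 9*k^2 + 14*k + 24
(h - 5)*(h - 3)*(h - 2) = h^3 - 10*h^2 + 31*h - 30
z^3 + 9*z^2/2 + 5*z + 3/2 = (z + 1/2)*(z + 1)*(z + 3)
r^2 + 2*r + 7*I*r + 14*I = (r + 2)*(r + 7*I)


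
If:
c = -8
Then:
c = -8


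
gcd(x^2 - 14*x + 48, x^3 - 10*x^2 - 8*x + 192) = x^2 - 14*x + 48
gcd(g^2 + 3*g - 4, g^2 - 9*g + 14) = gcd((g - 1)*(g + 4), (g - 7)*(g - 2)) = 1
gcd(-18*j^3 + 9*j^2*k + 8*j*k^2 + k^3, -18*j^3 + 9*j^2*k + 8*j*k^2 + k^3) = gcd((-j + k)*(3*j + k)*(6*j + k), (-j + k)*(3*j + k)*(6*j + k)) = 18*j^3 - 9*j^2*k - 8*j*k^2 - k^3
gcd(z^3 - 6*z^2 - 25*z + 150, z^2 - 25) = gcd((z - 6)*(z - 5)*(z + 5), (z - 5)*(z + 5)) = z^2 - 25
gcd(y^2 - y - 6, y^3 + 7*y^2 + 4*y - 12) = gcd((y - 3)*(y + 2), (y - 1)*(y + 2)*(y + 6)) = y + 2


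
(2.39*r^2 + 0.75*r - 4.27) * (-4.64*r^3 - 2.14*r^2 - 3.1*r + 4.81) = -11.0896*r^5 - 8.5946*r^4 + 10.7988*r^3 + 18.3087*r^2 + 16.8445*r - 20.5387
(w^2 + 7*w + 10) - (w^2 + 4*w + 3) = 3*w + 7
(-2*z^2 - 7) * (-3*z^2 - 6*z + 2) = 6*z^4 + 12*z^3 + 17*z^2 + 42*z - 14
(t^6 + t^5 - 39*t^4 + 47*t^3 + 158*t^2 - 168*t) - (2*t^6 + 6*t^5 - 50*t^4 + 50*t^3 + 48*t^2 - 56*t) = -t^6 - 5*t^5 + 11*t^4 - 3*t^3 + 110*t^2 - 112*t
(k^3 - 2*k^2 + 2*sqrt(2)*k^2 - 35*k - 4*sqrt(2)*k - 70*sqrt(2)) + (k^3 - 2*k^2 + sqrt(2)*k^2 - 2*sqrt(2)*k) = 2*k^3 - 4*k^2 + 3*sqrt(2)*k^2 - 35*k - 6*sqrt(2)*k - 70*sqrt(2)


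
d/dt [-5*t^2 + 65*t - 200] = 65 - 10*t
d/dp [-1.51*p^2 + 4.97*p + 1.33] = 4.97 - 3.02*p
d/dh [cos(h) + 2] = -sin(h)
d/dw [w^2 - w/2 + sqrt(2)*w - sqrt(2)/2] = 2*w - 1/2 + sqrt(2)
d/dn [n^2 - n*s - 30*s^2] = 2*n - s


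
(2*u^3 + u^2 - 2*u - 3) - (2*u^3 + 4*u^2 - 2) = -3*u^2 - 2*u - 1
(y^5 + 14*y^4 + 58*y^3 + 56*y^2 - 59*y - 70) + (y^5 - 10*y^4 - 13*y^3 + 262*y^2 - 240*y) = 2*y^5 + 4*y^4 + 45*y^3 + 318*y^2 - 299*y - 70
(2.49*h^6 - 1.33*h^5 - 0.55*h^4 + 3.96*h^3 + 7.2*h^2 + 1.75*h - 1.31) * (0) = 0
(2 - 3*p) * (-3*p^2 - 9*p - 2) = 9*p^3 + 21*p^2 - 12*p - 4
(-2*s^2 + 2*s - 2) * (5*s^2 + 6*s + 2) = -10*s^4 - 2*s^3 - 2*s^2 - 8*s - 4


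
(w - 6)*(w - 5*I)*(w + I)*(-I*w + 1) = -I*w^4 - 3*w^3 + 6*I*w^3 + 18*w^2 - 9*I*w^2 + 5*w + 54*I*w - 30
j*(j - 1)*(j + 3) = j^3 + 2*j^2 - 3*j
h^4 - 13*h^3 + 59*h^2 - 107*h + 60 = (h - 5)*(h - 4)*(h - 3)*(h - 1)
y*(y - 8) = y^2 - 8*y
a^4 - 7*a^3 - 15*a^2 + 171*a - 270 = (a - 6)*(a - 3)^2*(a + 5)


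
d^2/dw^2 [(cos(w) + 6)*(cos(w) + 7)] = -13*cos(w) - 2*cos(2*w)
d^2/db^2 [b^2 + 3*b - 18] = 2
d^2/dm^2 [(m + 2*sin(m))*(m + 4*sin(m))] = -6*m*sin(m) - 32*sin(m)^2 + 12*cos(m) + 18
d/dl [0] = 0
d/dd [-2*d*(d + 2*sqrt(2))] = -4*d - 4*sqrt(2)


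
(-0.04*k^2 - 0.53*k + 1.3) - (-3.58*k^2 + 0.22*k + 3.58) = 3.54*k^2 - 0.75*k - 2.28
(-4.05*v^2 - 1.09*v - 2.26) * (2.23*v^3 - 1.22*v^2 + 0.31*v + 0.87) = -9.0315*v^5 + 2.5103*v^4 - 4.9655*v^3 - 1.1042*v^2 - 1.6489*v - 1.9662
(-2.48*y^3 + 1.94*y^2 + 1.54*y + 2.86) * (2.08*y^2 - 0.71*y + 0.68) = -5.1584*y^5 + 5.796*y^4 + 0.1394*y^3 + 6.1746*y^2 - 0.9834*y + 1.9448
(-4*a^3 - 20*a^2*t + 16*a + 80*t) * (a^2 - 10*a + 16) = -4*a^5 - 20*a^4*t + 40*a^4 + 200*a^3*t - 48*a^3 - 240*a^2*t - 160*a^2 - 800*a*t + 256*a + 1280*t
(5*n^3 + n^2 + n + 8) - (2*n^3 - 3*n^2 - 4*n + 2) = 3*n^3 + 4*n^2 + 5*n + 6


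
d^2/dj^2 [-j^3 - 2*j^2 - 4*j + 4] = -6*j - 4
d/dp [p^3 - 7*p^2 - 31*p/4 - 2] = 3*p^2 - 14*p - 31/4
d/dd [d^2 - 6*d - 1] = 2*d - 6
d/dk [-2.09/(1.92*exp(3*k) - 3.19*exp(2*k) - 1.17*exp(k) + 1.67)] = (12.0384*exp(2*k) - 13.3342*exp(k) - 2.4453)*exp(k)/(1.92*exp(3*k) - 3.19*exp(2*k) - 1.17*exp(k) + 1.67)^2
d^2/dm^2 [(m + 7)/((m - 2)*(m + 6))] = 2*(m^3 + 21*m^2 + 120*m + 244)/(m^6 + 12*m^5 + 12*m^4 - 224*m^3 - 144*m^2 + 1728*m - 1728)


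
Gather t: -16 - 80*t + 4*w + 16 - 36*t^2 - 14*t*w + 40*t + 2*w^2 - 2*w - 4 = -36*t^2 + t*(-14*w - 40) + 2*w^2 + 2*w - 4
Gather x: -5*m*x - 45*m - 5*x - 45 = -45*m + x*(-5*m - 5) - 45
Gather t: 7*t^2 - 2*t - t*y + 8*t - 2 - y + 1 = 7*t^2 + t*(6 - y) - y - 1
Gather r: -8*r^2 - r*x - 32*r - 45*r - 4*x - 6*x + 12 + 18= -8*r^2 + r*(-x - 77) - 10*x + 30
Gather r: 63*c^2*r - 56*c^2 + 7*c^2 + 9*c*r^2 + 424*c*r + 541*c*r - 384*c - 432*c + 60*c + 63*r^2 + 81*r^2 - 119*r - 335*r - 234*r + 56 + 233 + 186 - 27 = -49*c^2 - 756*c + r^2*(9*c + 144) + r*(63*c^2 + 965*c - 688) + 448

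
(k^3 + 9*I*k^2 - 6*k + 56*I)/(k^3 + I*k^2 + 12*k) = (k^2 + 5*I*k + 14)/(k*(k - 3*I))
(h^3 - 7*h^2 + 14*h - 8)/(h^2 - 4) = (h^2 - 5*h + 4)/(h + 2)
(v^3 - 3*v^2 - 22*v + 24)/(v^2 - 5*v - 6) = (v^2 + 3*v - 4)/(v + 1)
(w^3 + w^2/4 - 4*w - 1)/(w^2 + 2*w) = w - 7/4 - 1/(2*w)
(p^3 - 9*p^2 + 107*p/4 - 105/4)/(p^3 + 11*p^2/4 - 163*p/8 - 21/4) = 2*(2*p^2 - 11*p + 15)/(4*p^2 + 25*p + 6)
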